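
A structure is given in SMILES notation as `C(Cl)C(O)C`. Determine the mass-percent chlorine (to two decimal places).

37.50%

Atom tally by fragment:
  ClCH2 → C:1 H:2 Cl:1
  CH(OH) → C:1 H:2 O:1
  CH3 → C:1 H:3
Element totals:
  C: 3
  H: 7
  Cl: 1
  O: 1
Molecular formula: C3H7ClO.
Molar mass = 94.538 g/mol.
Mass from Cl: 1 × 35.45 = 35.450 g/mol.
%Cl = 35.450 / 94.538 × 100 = 37.50%.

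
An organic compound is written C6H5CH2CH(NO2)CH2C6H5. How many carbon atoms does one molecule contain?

Element totals:
  C: 15
  H: 15
  N: 1
  O: 2

15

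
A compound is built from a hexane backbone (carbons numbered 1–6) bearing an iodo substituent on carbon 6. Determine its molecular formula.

Atom tally by fragment:
  CH3 → C:1 H:3
  CH2 → C:1 H:2
  CH2 → C:1 H:2
  CH2 → C:1 H:2
  CH2 → C:1 H:2
  CH2I → C:1 H:2 I:1
Element totals:
  C: 6
  H: 13
  I: 1

C6H13I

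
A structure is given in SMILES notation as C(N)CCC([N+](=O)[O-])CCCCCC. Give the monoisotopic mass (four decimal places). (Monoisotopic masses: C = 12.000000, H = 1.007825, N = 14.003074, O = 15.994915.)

202.1681

Atom tally by fragment:
  H2NCH2 → C:1 H:4 N:1
  CH2 → C:1 H:2
  CH2 → C:1 H:2
  CH(NO2) → C:1 H:1 N:1 O:2
  CH2 → C:1 H:2
  CH2 → C:1 H:2
  CH2 → C:1 H:2
  CH2 → C:1 H:2
  CH2 → C:1 H:2
  CH3 → C:1 H:3
Element totals:
  C: 10
  H: 22
  N: 2
  O: 2
Molecular formula: C10H22N2O2.
  M = 10(12.0) + 22(1.007825) + 2(14.003074) + 2(15.994915)
    = 120.000000 + 22.172150 + 28.006148 + 31.989830 = 202.168128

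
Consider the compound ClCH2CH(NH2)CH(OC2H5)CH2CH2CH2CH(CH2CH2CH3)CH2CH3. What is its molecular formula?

C14H30ClNO

Atom tally by fragment:
  ClCH2 → C:1 H:2 Cl:1
  CH(NH2) → C:1 H:3 N:1
  CH(OC2H5) → C:3 H:6 O:1
  CH2 → C:1 H:2
  CH2 → C:1 H:2
  CH2 → C:1 H:2
  CH(CH2CH2CH3) → C:4 H:8
  CH2 → C:1 H:2
  CH3 → C:1 H:3
Element totals:
  C: 14
  H: 30
  Cl: 1
  N: 1
  O: 1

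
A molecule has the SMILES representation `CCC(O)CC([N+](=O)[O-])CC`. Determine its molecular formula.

C7H15NO3

Atom tally by fragment:
  CH3 → C:1 H:3
  CH2 → C:1 H:2
  CH(OH) → C:1 H:2 O:1
  CH2 → C:1 H:2
  CH(NO2) → C:1 H:1 N:1 O:2
  CH2 → C:1 H:2
  CH3 → C:1 H:3
Element totals:
  C: 7
  H: 15
  N: 1
  O: 3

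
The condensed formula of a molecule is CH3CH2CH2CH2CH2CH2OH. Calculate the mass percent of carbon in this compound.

70.53%

Element totals:
  C: 6
  H: 14
  O: 1
Molecular formula: C6H14O.
Molar mass = 102.177 g/mol.
Mass from C: 6 × 12.011 = 72.066 g/mol.
%C = 72.066 / 102.177 × 100 = 70.53%.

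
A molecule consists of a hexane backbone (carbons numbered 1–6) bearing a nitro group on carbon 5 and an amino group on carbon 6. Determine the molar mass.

Atom tally by fragment:
  CH3 → C:1 H:3
  CH2 → C:1 H:2
  CH2 → C:1 H:2
  CH2 → C:1 H:2
  CH(NO2) → C:1 H:1 N:1 O:2
  CH2NH2 → C:1 H:4 N:1
Element totals:
  C: 6
  H: 14
  N: 2
  O: 2
Molecular formula: C6H14N2O2.
  M = 6(12.011) + 14(1.008) + 2(14.007) + 2(15.999)
    = 72.066 + 14.112 + 28.014 + 31.998 = 146.190

146.19 g/mol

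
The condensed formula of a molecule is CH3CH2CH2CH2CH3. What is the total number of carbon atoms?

Element totals:
  C: 5
  H: 12

5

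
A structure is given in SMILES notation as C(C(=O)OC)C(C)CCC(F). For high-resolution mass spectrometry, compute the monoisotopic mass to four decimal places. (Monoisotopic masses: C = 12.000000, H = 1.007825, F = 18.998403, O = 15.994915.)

Atom tally by fragment:
  CH3OOCCH2 → C:3 H:5 O:2
  CH(CH3) → C:2 H:4
  CH2 → C:1 H:2
  CH2 → C:1 H:2
  CH2F → C:1 H:2 F:1
Element totals:
  C: 8
  H: 15
  F: 1
  O: 2
Molecular formula: C8H15FO2.
  M = 8(12.0) + 15(1.007825) + 18.998403 + 2(15.994915)
    = 96.000000 + 15.117375 + 18.998403 + 31.989830 = 162.105608

162.1056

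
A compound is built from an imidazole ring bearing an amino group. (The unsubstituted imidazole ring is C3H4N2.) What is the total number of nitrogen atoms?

3

Atom tally by fragment:
  imidazole ring core → C:3 H:4 N:2
  (− 1 ring H displaced by substituents)
  + NH2 → N:1 H:2
Element totals:
  C: 3
  H: 5
  N: 3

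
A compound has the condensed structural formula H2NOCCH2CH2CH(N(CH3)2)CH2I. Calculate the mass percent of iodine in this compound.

46.98%

Element totals:
  C: 7
  H: 15
  I: 1
  N: 2
  O: 1
Molecular formula: C7H15IN2O.
Molar mass = 270.114 g/mol.
Mass from I: 1 × 126.904 = 126.904 g/mol.
%I = 126.904 / 270.114 × 100 = 46.98%.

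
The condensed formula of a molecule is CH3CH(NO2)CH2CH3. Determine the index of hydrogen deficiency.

Element totals:
  C: 4
  H: 9
  N: 1
  O: 2
Molecular formula: C4H9NO2.
DoU = (2C + 2 + N − H − X) / 2 = (2·4 + 2 + 1 − 9 − 0) / 2 = 1.

1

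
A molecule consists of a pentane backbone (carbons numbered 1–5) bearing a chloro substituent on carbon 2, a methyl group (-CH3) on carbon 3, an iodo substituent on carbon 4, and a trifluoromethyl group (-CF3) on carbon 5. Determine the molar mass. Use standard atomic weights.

Atom tally by fragment:
  CH3 → C:1 H:3
  CH(Cl) → C:1 H:1 Cl:1
  CH(CH3) → C:2 H:4
  CH(I) → C:1 H:1 I:1
  CH2CF3 → C:2 H:2 F:3
Element totals:
  C: 7
  H: 11
  Cl: 1
  F: 3
  I: 1
Molecular formula: C7H11ClF3I.
  M = 7(12.011) + 11(1.008) + 35.45 + 3(18.998) + 126.904
    = 84.077 + 11.088 + 35.450 + 56.994 + 126.904 = 314.513

314.51 g/mol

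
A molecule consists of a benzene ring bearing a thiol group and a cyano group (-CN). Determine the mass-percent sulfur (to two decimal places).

23.72%

Atom tally by fragment:
  benzene ring core → C:6 H:6
  (− 2 ring H displaced by substituents)
  + SH → S:1 H:1
  + CN → C:1 N:1
Element totals:
  C: 7
  H: 5
  N: 1
  S: 1
Molecular formula: C7H5NS.
Molar mass = 135.184 g/mol.
Mass from S: 1 × 32.06 = 32.060 g/mol.
%S = 32.060 / 135.184 × 100 = 23.72%.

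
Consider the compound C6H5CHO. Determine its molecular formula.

Atom tally by fragment:
  benzene ring core → C:6 H:6
  (− 1 ring H displaced by substituents)
  + CHO → C:1 H:1 O:1
Element totals:
  C: 7
  H: 6
  O: 1

C7H6O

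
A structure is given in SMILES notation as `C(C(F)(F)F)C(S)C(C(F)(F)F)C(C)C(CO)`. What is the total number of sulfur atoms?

1

Atom tally by fragment:
  F3CCH2 → C:2 H:2 F:3
  CH(SH) → C:1 H:2 S:1
  CH(CF3) → C:2 H:1 F:3
  CH(CH3) → C:2 H:4
  CH2CH2OH → C:2 H:5 O:1
Element totals:
  C: 9
  H: 14
  F: 6
  O: 1
  S: 1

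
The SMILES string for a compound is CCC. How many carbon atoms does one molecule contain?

3

Atom tally by fragment:
  CH3 → C:1 H:3
  CH2 → C:1 H:2
  CH3 → C:1 H:3
Element totals:
  C: 3
  H: 8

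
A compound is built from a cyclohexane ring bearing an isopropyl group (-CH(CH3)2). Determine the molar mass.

Atom tally by fragment:
  cyclohexane ring core → C:6 H:12
  (− 1 ring H displaced by substituents)
  + CH(CH3)2 → C:3 H:7
Element totals:
  C: 9
  H: 18
Molecular formula: C9H18.
  M = 9(12.011) + 18(1.008)
    = 108.099 + 18.144 = 126.243

126.24 g/mol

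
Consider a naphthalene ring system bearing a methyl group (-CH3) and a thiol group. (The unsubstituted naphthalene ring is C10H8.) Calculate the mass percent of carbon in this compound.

Atom tally by fragment:
  naphthalene ring system core → C:10 H:8
  (− 2 ring H displaced by substituents)
  + CH3 → C:1 H:3
  + SH → S:1 H:1
Element totals:
  C: 11
  H: 10
  S: 1
Molecular formula: C11H10S.
Molar mass = 174.261 g/mol.
Mass from C: 11 × 12.011 = 132.121 g/mol.
%C = 132.121 / 174.261 × 100 = 75.82%.

75.82%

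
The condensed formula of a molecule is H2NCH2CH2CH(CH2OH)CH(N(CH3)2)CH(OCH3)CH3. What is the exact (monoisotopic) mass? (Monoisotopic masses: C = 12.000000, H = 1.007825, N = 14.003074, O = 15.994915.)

204.1838

Element totals:
  C: 10
  H: 24
  N: 2
  O: 2
Molecular formula: C10H24N2O2.
  M = 10(12.0) + 24(1.007825) + 2(14.003074) + 2(15.994915)
    = 120.000000 + 24.187800 + 28.006148 + 31.989830 = 204.183778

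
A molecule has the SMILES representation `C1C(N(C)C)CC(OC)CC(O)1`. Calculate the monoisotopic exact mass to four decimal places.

173.1416

Atom tally by fragment:
  cyclohexane ring core → C:6 H:12
  (− 3 ring H displaced by substituents)
  + N(CH3)2 → N:1 C:2 H:6
  + OCH3 → C:1 H:3 O:1
  + OH → O:1 H:1
Element totals:
  C: 9
  H: 19
  N: 1
  O: 2
Molecular formula: C9H19NO2.
  M = 9(12.0) + 19(1.007825) + 14.003074 + 2(15.994915)
    = 108.000000 + 19.148675 + 14.003074 + 31.989830 = 173.141579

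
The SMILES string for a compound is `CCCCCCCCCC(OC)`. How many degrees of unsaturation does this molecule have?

0

Atom tally by fragment:
  CH3 → C:1 H:3
  CH2 → C:1 H:2
  CH2 → C:1 H:2
  CH2 → C:1 H:2
  CH2 → C:1 H:2
  CH2 → C:1 H:2
  CH2 → C:1 H:2
  CH2 → C:1 H:2
  CH2 → C:1 H:2
  CH2OCH3 → C:2 H:5 O:1
Element totals:
  C: 11
  H: 24
  O: 1
Molecular formula: C11H24O.
DoU = (2C + 2 + N − H − X) / 2 = (2·11 + 2 + 0 − 24 − 0) / 2 = 0.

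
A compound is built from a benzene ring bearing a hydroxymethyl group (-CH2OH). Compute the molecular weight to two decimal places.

Atom tally by fragment:
  benzene ring core → C:6 H:6
  (− 1 ring H displaced by substituents)
  + CH2OH → C:1 H:3 O:1
Element totals:
  C: 7
  H: 8
  O: 1
Molecular formula: C7H8O.
  M = 7(12.011) + 8(1.008) + 15.999
    = 84.077 + 8.064 + 15.999 = 108.140

108.14 g/mol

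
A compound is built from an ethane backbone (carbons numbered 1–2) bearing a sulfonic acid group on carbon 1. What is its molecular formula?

C2H6O3S

Atom tally by fragment:
  HO3SCH2 → C:1 H:3 S:1 O:3
  CH3 → C:1 H:3
Element totals:
  C: 2
  H: 6
  O: 3
  S: 1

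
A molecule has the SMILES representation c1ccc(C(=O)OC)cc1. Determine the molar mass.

136.15 g/mol

Atom tally by fragment:
  benzene ring core → C:6 H:6
  (− 1 ring H displaced by substituents)
  + COOCH3 → C:2 H:3 O:2
Element totals:
  C: 8
  H: 8
  O: 2
Molecular formula: C8H8O2.
  M = 8(12.011) + 8(1.008) + 2(15.999)
    = 96.088 + 8.064 + 31.998 = 136.150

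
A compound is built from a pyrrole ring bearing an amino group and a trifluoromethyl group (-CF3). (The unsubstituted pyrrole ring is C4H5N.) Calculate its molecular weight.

150.10 g/mol

Atom tally by fragment:
  pyrrole ring core → C:4 H:5 N:1
  (− 2 ring H displaced by substituents)
  + NH2 → N:1 H:2
  + CF3 → C:1 F:3
Element totals:
  C: 5
  H: 5
  F: 3
  N: 2
Molecular formula: C5H5F3N2.
  M = 5(12.011) + 5(1.008) + 3(18.998) + 2(14.007)
    = 60.055 + 5.040 + 56.994 + 28.014 = 150.103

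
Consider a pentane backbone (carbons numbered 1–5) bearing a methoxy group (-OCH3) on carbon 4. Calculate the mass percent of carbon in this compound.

70.53%

Atom tally by fragment:
  CH3 → C:1 H:3
  CH2 → C:1 H:2
  CH2 → C:1 H:2
  CH(OCH3) → C:2 H:4 O:1
  CH3 → C:1 H:3
Element totals:
  C: 6
  H: 14
  O: 1
Molecular formula: C6H14O.
Molar mass = 102.177 g/mol.
Mass from C: 6 × 12.011 = 72.066 g/mol.
%C = 72.066 / 102.177 × 100 = 70.53%.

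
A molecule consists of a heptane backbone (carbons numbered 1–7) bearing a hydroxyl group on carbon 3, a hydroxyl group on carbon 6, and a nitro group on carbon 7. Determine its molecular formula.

Atom tally by fragment:
  CH3 → C:1 H:3
  CH2 → C:1 H:2
  CH(OH) → C:1 H:2 O:1
  CH2 → C:1 H:2
  CH2 → C:1 H:2
  CH(OH) → C:1 H:2 O:1
  CH2NO2 → C:1 H:2 N:1 O:2
Element totals:
  C: 7
  H: 15
  N: 1
  O: 4

C7H15NO4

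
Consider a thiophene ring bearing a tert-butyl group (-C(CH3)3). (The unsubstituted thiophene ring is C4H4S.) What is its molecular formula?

Atom tally by fragment:
  thiophene ring core → C:4 H:4 S:1
  (− 1 ring H displaced by substituents)
  + C(CH3)3 → C:4 H:9
Element totals:
  C: 8
  H: 12
  S: 1

C8H12S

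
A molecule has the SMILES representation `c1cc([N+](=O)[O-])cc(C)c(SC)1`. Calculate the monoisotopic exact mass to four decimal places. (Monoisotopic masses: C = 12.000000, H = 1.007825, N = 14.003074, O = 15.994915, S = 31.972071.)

183.0354

Atom tally by fragment:
  benzene ring core → C:6 H:6
  (− 3 ring H displaced by substituents)
  + NO2 → N:1 O:2
  + CH3 → C:1 H:3
  + SCH3 → C:1 H:3 S:1
Element totals:
  C: 8
  H: 9
  N: 1
  O: 2
  S: 1
Molecular formula: C8H9NO2S.
  M = 8(12.0) + 9(1.007825) + 14.003074 + 2(15.994915) + 31.972071
    = 96.000000 + 9.070425 + 14.003074 + 31.989830 + 31.972071 = 183.035400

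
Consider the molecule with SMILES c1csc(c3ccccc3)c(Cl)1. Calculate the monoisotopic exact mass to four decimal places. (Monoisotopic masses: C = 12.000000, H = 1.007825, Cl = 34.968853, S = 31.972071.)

193.9957

Atom tally by fragment:
  thiophene ring core → C:4 H:4 S:1
  (− 2 ring H displaced by substituents)
  + C6H5 → C:6 H:5
  + Cl → Cl:1
Element totals:
  C: 10
  H: 7
  Cl: 1
  S: 1
Molecular formula: C10H7ClS.
  M = 10(12.0) + 7(1.007825) + 34.968853 + 31.972071
    = 120.000000 + 7.054775 + 34.968853 + 31.972071 = 193.995699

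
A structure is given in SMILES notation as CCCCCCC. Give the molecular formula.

Atom tally by fragment:
  CH3 → C:1 H:3
  CH2 → C:1 H:2
  CH2 → C:1 H:2
  CH2 → C:1 H:2
  CH2 → C:1 H:2
  CH2 → C:1 H:2
  CH3 → C:1 H:3
Element totals:
  C: 7
  H: 16

C7H16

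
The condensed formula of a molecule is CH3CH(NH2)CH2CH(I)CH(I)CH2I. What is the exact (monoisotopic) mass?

478.8104

Atom tally by fragment:
  CH3 → C:1 H:3
  CH(NH2) → C:1 H:3 N:1
  CH2 → C:1 H:2
  CH(I) → C:1 H:1 I:1
  CH(I) → C:1 H:1 I:1
  CH2I → C:1 H:2 I:1
Element totals:
  C: 6
  H: 12
  I: 3
  N: 1
Molecular formula: C6H12I3N.
  M = 6(12.0) + 12(1.007825) + 3(126.904472) + 14.003074
    = 72.000000 + 12.093900 + 380.713416 + 14.003074 = 478.810390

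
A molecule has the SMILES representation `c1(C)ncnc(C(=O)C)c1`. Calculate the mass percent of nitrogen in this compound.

20.58%

Atom tally by fragment:
  pyrimidine ring core → C:4 H:4 N:2
  (− 2 ring H displaced by substituents)
  + CH3 → C:1 H:3
  + COCH3 → C:2 H:3 O:1
Element totals:
  C: 7
  H: 8
  N: 2
  O: 1
Molecular formula: C7H8N2O.
Molar mass = 136.154 g/mol.
Mass from N: 2 × 14.007 = 28.014 g/mol.
%N = 28.014 / 136.154 × 100 = 20.58%.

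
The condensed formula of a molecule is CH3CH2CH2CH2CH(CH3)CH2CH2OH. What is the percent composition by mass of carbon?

Atom tally by fragment:
  CH3 → C:1 H:3
  CH2 → C:1 H:2
  CH2 → C:1 H:2
  CH2 → C:1 H:2
  CH(CH3) → C:2 H:4
  CH2CH2OH → C:2 H:5 O:1
Element totals:
  C: 8
  H: 18
  O: 1
Molecular formula: C8H18O.
Molar mass = 130.231 g/mol.
Mass from C: 8 × 12.011 = 96.088 g/mol.
%C = 96.088 / 130.231 × 100 = 73.78%.

73.78%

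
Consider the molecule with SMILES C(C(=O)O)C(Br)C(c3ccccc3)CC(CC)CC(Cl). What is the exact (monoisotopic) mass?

360.0492

Atom tally by fragment:
  HOOCCH2 → C:2 H:3 O:2
  CH(Br) → C:1 H:1 Br:1
  CH(C6H5) → C:7 H:6
  CH2 → C:1 H:2
  CH(C2H5) → C:3 H:6
  CH2 → C:1 H:2
  CH2Cl → C:1 H:2 Cl:1
Element totals:
  C: 16
  H: 22
  Br: 1
  Cl: 1
  O: 2
Molecular formula: C16H22BrClO2.
  M = 16(12.0) + 22(1.007825) + 78.918338 + 34.968853 + 2(15.994915)
    = 192.000000 + 22.172150 + 78.918338 + 34.968853 + 31.989830 = 360.049171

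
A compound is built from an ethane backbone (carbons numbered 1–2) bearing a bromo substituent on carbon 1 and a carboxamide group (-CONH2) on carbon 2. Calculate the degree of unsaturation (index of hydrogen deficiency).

1

Atom tally by fragment:
  BrCH2 → C:1 H:2 Br:1
  CH2CONH2 → C:2 H:4 O:1 N:1
Element totals:
  C: 3
  H: 6
  Br: 1
  N: 1
  O: 1
Molecular formula: C3H6BrNO.
DoU = (2C + 2 + N − H − X) / 2 = (2·3 + 2 + 1 − 6 − 1) / 2 = 1.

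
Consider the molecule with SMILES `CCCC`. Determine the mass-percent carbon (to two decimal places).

Atom tally by fragment:
  CH3 → C:1 H:3
  CH2 → C:1 H:2
  CH2 → C:1 H:2
  CH3 → C:1 H:3
Element totals:
  C: 4
  H: 10
Molecular formula: C4H10.
Molar mass = 58.124 g/mol.
Mass from C: 4 × 12.011 = 48.044 g/mol.
%C = 48.044 / 58.124 × 100 = 82.66%.

82.66%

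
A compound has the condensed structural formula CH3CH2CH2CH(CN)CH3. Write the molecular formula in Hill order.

Atom tally by fragment:
  CH3 → C:1 H:3
  CH2 → C:1 H:2
  CH2 → C:1 H:2
  CH(CN) → C:2 H:1 N:1
  CH3 → C:1 H:3
Element totals:
  C: 6
  H: 11
  N: 1

C6H11N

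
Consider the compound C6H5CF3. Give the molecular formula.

Atom tally by fragment:
  benzene ring core → C:6 H:6
  (− 1 ring H displaced by substituents)
  + CF3 → C:1 F:3
Element totals:
  C: 7
  H: 5
  F: 3

C7H5F3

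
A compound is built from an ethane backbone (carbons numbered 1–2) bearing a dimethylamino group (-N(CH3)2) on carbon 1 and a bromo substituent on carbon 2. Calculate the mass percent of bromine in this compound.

Atom tally by fragment:
  (CH3)2NCH2 → C:3 H:8 N:1
  CH2Br → C:1 H:2 Br:1
Element totals:
  C: 4
  H: 10
  Br: 1
  N: 1
Molecular formula: C4H10BrN.
Molar mass = 152.035 g/mol.
Mass from Br: 1 × 79.904 = 79.904 g/mol.
%Br = 79.904 / 152.035 × 100 = 52.56%.

52.56%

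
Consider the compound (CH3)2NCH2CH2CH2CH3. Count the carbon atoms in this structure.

Atom tally by fragment:
  (CH3)2NCH2 → C:3 H:8 N:1
  CH2 → C:1 H:2
  CH2 → C:1 H:2
  CH3 → C:1 H:3
Element totals:
  C: 6
  H: 15
  N: 1

6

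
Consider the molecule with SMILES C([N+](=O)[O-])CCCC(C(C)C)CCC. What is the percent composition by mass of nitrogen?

Atom tally by fragment:
  O2NCH2 → C:1 H:2 N:1 O:2
  CH2 → C:1 H:2
  CH2 → C:1 H:2
  CH2 → C:1 H:2
  CH(CH(CH3)2) → C:4 H:8
  CH2 → C:1 H:2
  CH2 → C:1 H:2
  CH3 → C:1 H:3
Element totals:
  C: 11
  H: 23
  N: 1
  O: 2
Molecular formula: C11H23NO2.
Molar mass = 201.310 g/mol.
Mass from N: 1 × 14.007 = 14.007 g/mol.
%N = 14.007 / 201.310 × 100 = 6.96%.

6.96%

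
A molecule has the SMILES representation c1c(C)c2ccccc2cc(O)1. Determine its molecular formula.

C11H10O

Atom tally by fragment:
  naphthalene ring system core → C:10 H:8
  (− 2 ring H displaced by substituents)
  + CH3 → C:1 H:3
  + OH → O:1 H:1
Element totals:
  C: 11
  H: 10
  O: 1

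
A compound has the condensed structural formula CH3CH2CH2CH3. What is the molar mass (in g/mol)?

58.12 g/mol

Atom tally by fragment:
  CH3 → C:1 H:3
  CH2 → C:1 H:2
  CH2 → C:1 H:2
  CH3 → C:1 H:3
Element totals:
  C: 4
  H: 10
Molecular formula: C4H10.
  M = 4(12.011) + 10(1.008)
    = 48.044 + 10.080 = 58.124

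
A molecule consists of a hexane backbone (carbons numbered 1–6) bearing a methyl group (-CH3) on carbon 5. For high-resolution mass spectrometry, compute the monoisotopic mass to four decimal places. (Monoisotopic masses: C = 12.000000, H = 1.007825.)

Atom tally by fragment:
  CH3 → C:1 H:3
  CH2 → C:1 H:2
  CH2 → C:1 H:2
  CH2 → C:1 H:2
  CH(CH3) → C:2 H:4
  CH3 → C:1 H:3
Element totals:
  C: 7
  H: 16
Molecular formula: C7H16.
  M = 7(12.0) + 16(1.007825)
    = 84.000000 + 16.125200 = 100.125200

100.1252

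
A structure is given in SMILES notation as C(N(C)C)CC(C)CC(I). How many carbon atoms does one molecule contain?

Atom tally by fragment:
  (CH3)2NCH2 → C:3 H:8 N:1
  CH2 → C:1 H:2
  CH(CH3) → C:2 H:4
  CH2 → C:1 H:2
  CH2I → C:1 H:2 I:1
Element totals:
  C: 8
  H: 18
  I: 1
  N: 1

8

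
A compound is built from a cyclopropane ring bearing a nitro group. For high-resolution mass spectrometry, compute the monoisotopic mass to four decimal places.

87.0320

Atom tally by fragment:
  cyclopropane ring core → C:3 H:6
  (− 1 ring H displaced by substituents)
  + NO2 → N:1 O:2
Element totals:
  C: 3
  H: 5
  N: 1
  O: 2
Molecular formula: C3H5NO2.
  M = 3(12.0) + 5(1.007825) + 14.003074 + 2(15.994915)
    = 36.000000 + 5.039125 + 14.003074 + 31.989830 = 87.032029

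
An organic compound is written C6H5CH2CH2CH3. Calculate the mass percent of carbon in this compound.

Element totals:
  C: 9
  H: 12
Molecular formula: C9H12.
Molar mass = 120.195 g/mol.
Mass from C: 9 × 12.011 = 108.099 g/mol.
%C = 108.099 / 120.195 × 100 = 89.94%.

89.94%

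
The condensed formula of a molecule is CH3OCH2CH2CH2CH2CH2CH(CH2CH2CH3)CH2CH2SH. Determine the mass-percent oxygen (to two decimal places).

Element totals:
  C: 12
  H: 26
  O: 1
  S: 1
Molecular formula: C12H26OS.
Molar mass = 218.399 g/mol.
Mass from O: 1 × 15.999 = 15.999 g/mol.
%O = 15.999 / 218.399 × 100 = 7.33%.

7.33%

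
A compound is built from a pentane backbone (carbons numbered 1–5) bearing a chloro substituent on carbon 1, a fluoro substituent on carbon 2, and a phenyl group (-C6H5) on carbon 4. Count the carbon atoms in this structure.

Atom tally by fragment:
  ClCH2 → C:1 H:2 Cl:1
  CH(F) → C:1 H:1 F:1
  CH2 → C:1 H:2
  CH(C6H5) → C:7 H:6
  CH3 → C:1 H:3
Element totals:
  C: 11
  H: 14
  Cl: 1
  F: 1

11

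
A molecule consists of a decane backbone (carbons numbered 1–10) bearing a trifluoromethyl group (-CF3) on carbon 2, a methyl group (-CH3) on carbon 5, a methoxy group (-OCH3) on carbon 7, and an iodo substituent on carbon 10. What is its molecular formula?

Atom tally by fragment:
  CH3 → C:1 H:3
  CH(CF3) → C:2 H:1 F:3
  CH2 → C:1 H:2
  CH2 → C:1 H:2
  CH(CH3) → C:2 H:4
  CH2 → C:1 H:2
  CH(OCH3) → C:2 H:4 O:1
  CH2 → C:1 H:2
  CH2 → C:1 H:2
  CH2I → C:1 H:2 I:1
Element totals:
  C: 13
  H: 24
  F: 3
  I: 1
  O: 1

C13H24F3IO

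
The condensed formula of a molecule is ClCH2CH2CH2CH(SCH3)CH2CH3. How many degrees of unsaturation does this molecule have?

0

Atom tally by fragment:
  ClCH2 → C:1 H:2 Cl:1
  CH2 → C:1 H:2
  CH2 → C:1 H:2
  CH(SCH3) → C:2 H:4 S:1
  CH2 → C:1 H:2
  CH3 → C:1 H:3
Element totals:
  C: 7
  H: 15
  Cl: 1
  S: 1
Molecular formula: C7H15ClS.
DoU = (2C + 2 + N − H − X) / 2 = (2·7 + 2 + 0 − 15 − 1) / 2 = 0.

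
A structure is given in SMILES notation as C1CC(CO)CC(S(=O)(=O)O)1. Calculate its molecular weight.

Atom tally by fragment:
  cyclopentane ring core → C:5 H:10
  (− 2 ring H displaced by substituents)
  + CH2OH → C:1 H:3 O:1
  + SO3H → S:1 O:3 H:1
Element totals:
  C: 6
  H: 12
  O: 4
  S: 1
Molecular formula: C6H12O4S.
  M = 6(12.011) + 12(1.008) + 4(15.999) + 32.06
    = 72.066 + 12.096 + 63.996 + 32.060 = 180.218

180.22 g/mol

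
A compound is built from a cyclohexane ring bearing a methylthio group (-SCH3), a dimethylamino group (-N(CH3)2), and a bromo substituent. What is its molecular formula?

C9H18BrNS

Atom tally by fragment:
  cyclohexane ring core → C:6 H:12
  (− 3 ring H displaced by substituents)
  + SCH3 → C:1 H:3 S:1
  + N(CH3)2 → N:1 C:2 H:6
  + Br → Br:1
Element totals:
  C: 9
  H: 18
  Br: 1
  N: 1
  S: 1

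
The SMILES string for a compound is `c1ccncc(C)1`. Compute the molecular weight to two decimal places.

93.13 g/mol

Atom tally by fragment:
  pyridine ring core → C:5 H:5 N:1
  (− 1 ring H displaced by substituents)
  + CH3 → C:1 H:3
Element totals:
  C: 6
  H: 7
  N: 1
Molecular formula: C6H7N.
  M = 6(12.011) + 7(1.008) + 14.007
    = 72.066 + 7.056 + 14.007 = 93.129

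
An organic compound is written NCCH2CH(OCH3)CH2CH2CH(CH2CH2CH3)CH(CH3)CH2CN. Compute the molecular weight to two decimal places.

Element totals:
  C: 14
  H: 24
  N: 2
  O: 1
Molecular formula: C14H24N2O.
  M = 14(12.011) + 24(1.008) + 2(14.007) + 15.999
    = 168.154 + 24.192 + 28.014 + 15.999 = 236.359

236.36 g/mol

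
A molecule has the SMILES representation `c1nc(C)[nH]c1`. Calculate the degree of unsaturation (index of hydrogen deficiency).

3

Atom tally by fragment:
  imidazole ring core → C:3 H:4 N:2
  (− 1 ring H displaced by substituents)
  + CH3 → C:1 H:3
Element totals:
  C: 4
  H: 6
  N: 2
Molecular formula: C4H6N2.
DoU = (2C + 2 + N − H − X) / 2 = (2·4 + 2 + 2 − 6 − 0) / 2 = 3.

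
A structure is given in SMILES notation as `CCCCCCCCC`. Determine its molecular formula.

Atom tally by fragment:
  CH3 → C:1 H:3
  CH2 → C:1 H:2
  CH2 → C:1 H:2
  CH2 → C:1 H:2
  CH2 → C:1 H:2
  CH2 → C:1 H:2
  CH2 → C:1 H:2
  CH2 → C:1 H:2
  CH3 → C:1 H:3
Element totals:
  C: 9
  H: 20

C9H20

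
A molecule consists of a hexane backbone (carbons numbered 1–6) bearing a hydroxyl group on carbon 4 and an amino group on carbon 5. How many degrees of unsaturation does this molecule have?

0

Atom tally by fragment:
  CH3 → C:1 H:3
  CH2 → C:1 H:2
  CH2 → C:1 H:2
  CH(OH) → C:1 H:2 O:1
  CH(NH2) → C:1 H:3 N:1
  CH3 → C:1 H:3
Element totals:
  C: 6
  H: 15
  N: 1
  O: 1
Molecular formula: C6H15NO.
DoU = (2C + 2 + N − H − X) / 2 = (2·6 + 2 + 1 − 15 − 0) / 2 = 0.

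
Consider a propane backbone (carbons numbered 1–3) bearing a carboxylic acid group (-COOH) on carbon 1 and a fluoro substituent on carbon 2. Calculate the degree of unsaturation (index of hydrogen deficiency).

1

Atom tally by fragment:
  HOOCCH2 → C:2 H:3 O:2
  CH(F) → C:1 H:1 F:1
  CH3 → C:1 H:3
Element totals:
  C: 4
  H: 7
  F: 1
  O: 2
Molecular formula: C4H7FO2.
DoU = (2C + 2 + N − H − X) / 2 = (2·4 + 2 + 0 − 7 − 1) / 2 = 1.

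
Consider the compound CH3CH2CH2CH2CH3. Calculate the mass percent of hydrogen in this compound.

Element totals:
  C: 5
  H: 12
Molecular formula: C5H12.
Molar mass = 72.151 g/mol.
Mass from H: 12 × 1.008 = 12.096 g/mol.
%H = 12.096 / 72.151 × 100 = 16.76%.

16.76%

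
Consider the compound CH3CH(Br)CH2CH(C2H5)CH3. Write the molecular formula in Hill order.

C7H15Br

Atom tally by fragment:
  CH3 → C:1 H:3
  CH(Br) → C:1 H:1 Br:1
  CH2 → C:1 H:2
  CH(C2H5) → C:3 H:6
  CH3 → C:1 H:3
Element totals:
  C: 7
  H: 15
  Br: 1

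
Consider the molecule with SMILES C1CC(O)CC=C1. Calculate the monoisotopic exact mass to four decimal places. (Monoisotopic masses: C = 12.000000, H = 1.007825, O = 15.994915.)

Atom tally by fragment:
  cyclohexene ring core → C:6 H:10
  (− 1 ring H displaced by substituents)
  + OH → O:1 H:1
Element totals:
  C: 6
  H: 10
  O: 1
Molecular formula: C6H10O.
  M = 6(12.0) + 10(1.007825) + 15.994915
    = 72.000000 + 10.078250 + 15.994915 = 98.073165

98.0732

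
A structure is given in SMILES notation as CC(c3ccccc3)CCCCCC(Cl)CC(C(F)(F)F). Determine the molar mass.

320.82 g/mol

Atom tally by fragment:
  CH3 → C:1 H:3
  CH(C6H5) → C:7 H:6
  CH2 → C:1 H:2
  CH2 → C:1 H:2
  CH2 → C:1 H:2
  CH2 → C:1 H:2
  CH2 → C:1 H:2
  CH(Cl) → C:1 H:1 Cl:1
  CH2 → C:1 H:2
  CH2CF3 → C:2 H:2 F:3
Element totals:
  C: 17
  H: 24
  Cl: 1
  F: 3
Molecular formula: C17H24ClF3.
  M = 17(12.011) + 24(1.008) + 35.45 + 3(18.998)
    = 204.187 + 24.192 + 35.450 + 56.994 = 320.823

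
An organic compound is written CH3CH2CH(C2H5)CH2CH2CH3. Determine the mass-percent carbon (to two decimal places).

Atom tally by fragment:
  CH3 → C:1 H:3
  CH2 → C:1 H:2
  CH(C2H5) → C:3 H:6
  CH2 → C:1 H:2
  CH2 → C:1 H:2
  CH3 → C:1 H:3
Element totals:
  C: 8
  H: 18
Molecular formula: C8H18.
Molar mass = 114.232 g/mol.
Mass from C: 8 × 12.011 = 96.088 g/mol.
%C = 96.088 / 114.232 × 100 = 84.12%.

84.12%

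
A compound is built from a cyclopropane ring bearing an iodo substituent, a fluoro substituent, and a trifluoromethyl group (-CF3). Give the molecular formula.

Atom tally by fragment:
  cyclopropane ring core → C:3 H:6
  (− 3 ring H displaced by substituents)
  + I → I:1
  + F → F:1
  + CF3 → C:1 F:3
Element totals:
  C: 4
  H: 3
  F: 4
  I: 1

C4H3F4I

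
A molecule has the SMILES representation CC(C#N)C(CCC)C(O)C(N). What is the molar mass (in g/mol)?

170.26 g/mol

Atom tally by fragment:
  CH3 → C:1 H:3
  CH(CN) → C:2 H:1 N:1
  CH(CH2CH2CH3) → C:4 H:8
  CH(OH) → C:1 H:2 O:1
  CH2NH2 → C:1 H:4 N:1
Element totals:
  C: 9
  H: 18
  N: 2
  O: 1
Molecular formula: C9H18N2O.
  M = 9(12.011) + 18(1.008) + 2(14.007) + 15.999
    = 108.099 + 18.144 + 28.014 + 15.999 = 170.256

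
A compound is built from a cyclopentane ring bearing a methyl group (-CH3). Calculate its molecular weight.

Atom tally by fragment:
  cyclopentane ring core → C:5 H:10
  (− 1 ring H displaced by substituents)
  + CH3 → C:1 H:3
Element totals:
  C: 6
  H: 12
Molecular formula: C6H12.
  M = 6(12.011) + 12(1.008)
    = 72.066 + 12.096 = 84.162

84.16 g/mol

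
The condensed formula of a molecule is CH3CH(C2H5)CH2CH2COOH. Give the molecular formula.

C7H14O2

Atom tally by fragment:
  CH3 → C:1 H:3
  CH(C2H5) → C:3 H:6
  CH2 → C:1 H:2
  CH2COOH → C:2 H:3 O:2
Element totals:
  C: 7
  H: 14
  O: 2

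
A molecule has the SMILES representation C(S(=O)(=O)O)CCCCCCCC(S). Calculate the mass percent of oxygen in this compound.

Atom tally by fragment:
  HO3SCH2 → C:1 H:3 S:1 O:3
  CH2 → C:1 H:2
  CH2 → C:1 H:2
  CH2 → C:1 H:2
  CH2 → C:1 H:2
  CH2 → C:1 H:2
  CH2 → C:1 H:2
  CH2 → C:1 H:2
  CH2SH → C:1 H:3 S:1
Element totals:
  C: 9
  H: 20
  O: 3
  S: 2
Molecular formula: C9H20O3S2.
Molar mass = 240.376 g/mol.
Mass from O: 3 × 15.999 = 47.997 g/mol.
%O = 47.997 / 240.376 × 100 = 19.97%.

19.97%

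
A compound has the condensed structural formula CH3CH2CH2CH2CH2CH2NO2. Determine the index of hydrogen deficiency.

1

Atom tally by fragment:
  CH3 → C:1 H:3
  CH2 → C:1 H:2
  CH2 → C:1 H:2
  CH2 → C:1 H:2
  CH2 → C:1 H:2
  CH2NO2 → C:1 H:2 N:1 O:2
Element totals:
  C: 6
  H: 13
  N: 1
  O: 2
Molecular formula: C6H13NO2.
DoU = (2C + 2 + N − H − X) / 2 = (2·6 + 2 + 1 − 13 − 0) / 2 = 1.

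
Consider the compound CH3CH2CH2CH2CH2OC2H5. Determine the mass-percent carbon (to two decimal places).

72.35%

Atom tally by fragment:
  CH3 → C:1 H:3
  CH2 → C:1 H:2
  CH2 → C:1 H:2
  CH2 → C:1 H:2
  CH2OC2H5 → C:3 H:7 O:1
Element totals:
  C: 7
  H: 16
  O: 1
Molecular formula: C7H16O.
Molar mass = 116.204 g/mol.
Mass from C: 7 × 12.011 = 84.077 g/mol.
%C = 84.077 / 116.204 × 100 = 72.35%.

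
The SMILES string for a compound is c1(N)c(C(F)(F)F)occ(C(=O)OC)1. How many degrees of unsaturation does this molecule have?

Atom tally by fragment:
  furan ring core → C:4 H:4 O:1
  (− 3 ring H displaced by substituents)
  + NH2 → N:1 H:2
  + CF3 → C:1 F:3
  + COOCH3 → C:2 H:3 O:2
Element totals:
  C: 7
  H: 6
  F: 3
  N: 1
  O: 3
Molecular formula: C7H6F3NO3.
DoU = (2C + 2 + N − H − X) / 2 = (2·7 + 2 + 1 − 6 − 3) / 2 = 4.

4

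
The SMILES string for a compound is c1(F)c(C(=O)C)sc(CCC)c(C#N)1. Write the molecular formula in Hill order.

Atom tally by fragment:
  thiophene ring core → C:4 H:4 S:1
  (− 4 ring H displaced by substituents)
  + F → F:1
  + COCH3 → C:2 H:3 O:1
  + CH2CH2CH3 → C:3 H:7
  + CN → C:1 N:1
Element totals:
  C: 10
  H: 10
  F: 1
  N: 1
  O: 1
  S: 1

C10H10FNOS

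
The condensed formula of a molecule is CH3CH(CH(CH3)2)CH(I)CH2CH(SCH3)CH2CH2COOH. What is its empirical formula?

C12H23IO2S

Atom tally by fragment:
  CH3 → C:1 H:3
  CH(CH(CH3)2) → C:4 H:8
  CH(I) → C:1 H:1 I:1
  CH2 → C:1 H:2
  CH(SCH3) → C:2 H:4 S:1
  CH2 → C:1 H:2
  CH2COOH → C:2 H:3 O:2
Element totals:
  C: 12
  H: 23
  I: 1
  O: 2
  S: 1
Molecular formula: C12H23IO2S.
gcd of subscripts (12, 23, 1, 2, 1) = 1, so the empirical formula equals the molecular formula.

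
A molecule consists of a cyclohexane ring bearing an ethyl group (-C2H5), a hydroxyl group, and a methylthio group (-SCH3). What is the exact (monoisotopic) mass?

Atom tally by fragment:
  cyclohexane ring core → C:6 H:12
  (− 3 ring H displaced by substituents)
  + C2H5 → C:2 H:5
  + OH → O:1 H:1
  + SCH3 → C:1 H:3 S:1
Element totals:
  C: 9
  H: 18
  O: 1
  S: 1
Molecular formula: C9H18OS.
  M = 9(12.0) + 18(1.007825) + 15.994915 + 31.972071
    = 108.000000 + 18.140850 + 15.994915 + 31.972071 = 174.107836

174.1078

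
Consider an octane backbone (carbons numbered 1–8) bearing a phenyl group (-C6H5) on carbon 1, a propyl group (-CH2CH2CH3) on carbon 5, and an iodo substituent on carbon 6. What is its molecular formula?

C17H27I

Atom tally by fragment:
  C6H5CH2 → C:7 H:7
  CH2 → C:1 H:2
  CH2 → C:1 H:2
  CH2 → C:1 H:2
  CH(CH2CH2CH3) → C:4 H:8
  CH(I) → C:1 H:1 I:1
  CH2 → C:1 H:2
  CH3 → C:1 H:3
Element totals:
  C: 17
  H: 27
  I: 1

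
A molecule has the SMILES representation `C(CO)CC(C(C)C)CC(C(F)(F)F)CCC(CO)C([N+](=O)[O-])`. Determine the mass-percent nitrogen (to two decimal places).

Atom tally by fragment:
  HOCH2CH2 → C:2 H:5 O:1
  CH2 → C:1 H:2
  CH(CH(CH3)2) → C:4 H:8
  CH2 → C:1 H:2
  CH(CF3) → C:2 H:1 F:3
  CH2 → C:1 H:2
  CH2 → C:1 H:2
  CH(CH2OH) → C:2 H:4 O:1
  CH2NO2 → C:1 H:2 N:1 O:2
Element totals:
  C: 15
  H: 28
  F: 3
  N: 1
  O: 4
Molecular formula: C15H28F3NO4.
Molar mass = 343.386 g/mol.
Mass from N: 1 × 14.007 = 14.007 g/mol.
%N = 14.007 / 343.386 × 100 = 4.08%.

4.08%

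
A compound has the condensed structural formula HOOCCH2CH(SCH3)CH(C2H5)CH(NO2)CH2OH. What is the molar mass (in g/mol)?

Element totals:
  C: 9
  H: 17
  N: 1
  O: 5
  S: 1
Molecular formula: C9H17NO5S.
  M = 9(12.011) + 17(1.008) + 14.007 + 5(15.999) + 32.06
    = 108.099 + 17.136 + 14.007 + 79.995 + 32.060 = 251.297

251.30 g/mol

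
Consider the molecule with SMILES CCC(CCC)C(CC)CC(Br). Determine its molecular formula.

Atom tally by fragment:
  CH3 → C:1 H:3
  CH2 → C:1 H:2
  CH(CH2CH2CH3) → C:4 H:8
  CH(C2H5) → C:3 H:6
  CH2 → C:1 H:2
  CH2Br → C:1 H:2 Br:1
Element totals:
  C: 11
  H: 23
  Br: 1

C11H23Br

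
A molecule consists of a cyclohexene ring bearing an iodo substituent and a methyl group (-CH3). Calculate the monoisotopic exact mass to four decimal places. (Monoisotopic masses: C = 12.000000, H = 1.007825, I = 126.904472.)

221.9905

Atom tally by fragment:
  cyclohexene ring core → C:6 H:10
  (− 2 ring H displaced by substituents)
  + I → I:1
  + CH3 → C:1 H:3
Element totals:
  C: 7
  H: 11
  I: 1
Molecular formula: C7H11I.
  M = 7(12.0) + 11(1.007825) + 126.904472
    = 84.000000 + 11.086075 + 126.904472 = 221.990547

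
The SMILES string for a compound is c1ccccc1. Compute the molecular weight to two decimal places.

78.11 g/mol

Atom tally by fragment:
  benzene ring core → C:6 H:6
Element totals:
  C: 6
  H: 6
Molecular formula: C6H6.
  M = 6(12.011) + 6(1.008)
    = 72.066 + 6.048 = 78.114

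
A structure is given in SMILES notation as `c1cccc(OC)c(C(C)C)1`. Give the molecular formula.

Atom tally by fragment:
  benzene ring core → C:6 H:6
  (− 2 ring H displaced by substituents)
  + OCH3 → C:1 H:3 O:1
  + CH(CH3)2 → C:3 H:7
Element totals:
  C: 10
  H: 14
  O: 1

C10H14O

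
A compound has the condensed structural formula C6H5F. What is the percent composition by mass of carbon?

Atom tally by fragment:
  benzene ring core → C:6 H:6
  (− 1 ring H displaced by substituents)
  + F → F:1
Element totals:
  C: 6
  H: 5
  F: 1
Molecular formula: C6H5F.
Molar mass = 96.104 g/mol.
Mass from C: 6 × 12.011 = 72.066 g/mol.
%C = 72.066 / 96.104 × 100 = 74.99%.

74.99%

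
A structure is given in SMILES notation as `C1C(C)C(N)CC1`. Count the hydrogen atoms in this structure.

Atom tally by fragment:
  cyclopentane ring core → C:5 H:10
  (− 2 ring H displaced by substituents)
  + CH3 → C:1 H:3
  + NH2 → N:1 H:2
Element totals:
  C: 6
  H: 13
  N: 1

13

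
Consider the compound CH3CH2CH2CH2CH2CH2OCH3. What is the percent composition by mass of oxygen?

Atom tally by fragment:
  CH3 → C:1 H:3
  CH2 → C:1 H:2
  CH2 → C:1 H:2
  CH2 → C:1 H:2
  CH2 → C:1 H:2
  CH2OCH3 → C:2 H:5 O:1
Element totals:
  C: 7
  H: 16
  O: 1
Molecular formula: C7H16O.
Molar mass = 116.204 g/mol.
Mass from O: 1 × 15.999 = 15.999 g/mol.
%O = 15.999 / 116.204 × 100 = 13.77%.

13.77%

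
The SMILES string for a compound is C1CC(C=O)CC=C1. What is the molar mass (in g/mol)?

Atom tally by fragment:
  cyclohexene ring core → C:6 H:10
  (− 1 ring H displaced by substituents)
  + CHO → C:1 H:1 O:1
Element totals:
  C: 7
  H: 10
  O: 1
Molecular formula: C7H10O.
  M = 7(12.011) + 10(1.008) + 15.999
    = 84.077 + 10.080 + 15.999 = 110.156

110.16 g/mol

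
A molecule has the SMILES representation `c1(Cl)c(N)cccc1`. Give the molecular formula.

C6H6ClN

Atom tally by fragment:
  benzene ring core → C:6 H:6
  (− 2 ring H displaced by substituents)
  + Cl → Cl:1
  + NH2 → N:1 H:2
Element totals:
  C: 6
  H: 6
  Cl: 1
  N: 1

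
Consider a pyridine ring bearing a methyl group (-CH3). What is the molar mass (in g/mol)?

93.13 g/mol

Atom tally by fragment:
  pyridine ring core → C:5 H:5 N:1
  (− 1 ring H displaced by substituents)
  + CH3 → C:1 H:3
Element totals:
  C: 6
  H: 7
  N: 1
Molecular formula: C6H7N.
  M = 6(12.011) + 7(1.008) + 14.007
    = 72.066 + 7.056 + 14.007 = 93.129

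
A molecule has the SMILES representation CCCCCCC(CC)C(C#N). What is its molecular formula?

Atom tally by fragment:
  CH3 → C:1 H:3
  CH2 → C:1 H:2
  CH2 → C:1 H:2
  CH2 → C:1 H:2
  CH2 → C:1 H:2
  CH2 → C:1 H:2
  CH(C2H5) → C:3 H:6
  CH2CN → C:2 H:2 N:1
Element totals:
  C: 11
  H: 21
  N: 1

C11H21N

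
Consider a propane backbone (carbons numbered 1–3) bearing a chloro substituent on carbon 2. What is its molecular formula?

C3H7Cl

Atom tally by fragment:
  CH3 → C:1 H:3
  CH(Cl) → C:1 H:1 Cl:1
  CH3 → C:1 H:3
Element totals:
  C: 3
  H: 7
  Cl: 1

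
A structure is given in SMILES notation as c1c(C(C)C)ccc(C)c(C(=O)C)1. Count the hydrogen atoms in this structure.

Atom tally by fragment:
  benzene ring core → C:6 H:6
  (− 3 ring H displaced by substituents)
  + CH(CH3)2 → C:3 H:7
  + CH3 → C:1 H:3
  + COCH3 → C:2 H:3 O:1
Element totals:
  C: 12
  H: 16
  O: 1

16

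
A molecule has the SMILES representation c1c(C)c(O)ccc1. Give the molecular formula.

C7H8O

Atom tally by fragment:
  benzene ring core → C:6 H:6
  (− 2 ring H displaced by substituents)
  + CH3 → C:1 H:3
  + OH → O:1 H:1
Element totals:
  C: 7
  H: 8
  O: 1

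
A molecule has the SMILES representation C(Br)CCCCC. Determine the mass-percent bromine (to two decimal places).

48.40%

Atom tally by fragment:
  BrCH2 → C:1 H:2 Br:1
  CH2 → C:1 H:2
  CH2 → C:1 H:2
  CH2 → C:1 H:2
  CH2 → C:1 H:2
  CH3 → C:1 H:3
Element totals:
  C: 6
  H: 13
  Br: 1
Molecular formula: C6H13Br.
Molar mass = 165.074 g/mol.
Mass from Br: 1 × 79.904 = 79.904 g/mol.
%Br = 79.904 / 165.074 × 100 = 48.40%.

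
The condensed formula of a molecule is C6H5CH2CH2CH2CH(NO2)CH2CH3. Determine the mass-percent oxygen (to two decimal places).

15.44%

Atom tally by fragment:
  C6H5CH2 → C:7 H:7
  CH2 → C:1 H:2
  CH2 → C:1 H:2
  CH(NO2) → C:1 H:1 N:1 O:2
  CH2 → C:1 H:2
  CH3 → C:1 H:3
Element totals:
  C: 12
  H: 17
  N: 1
  O: 2
Molecular formula: C12H17NO2.
Molar mass = 207.273 g/mol.
Mass from O: 2 × 15.999 = 31.998 g/mol.
%O = 31.998 / 207.273 × 100 = 15.44%.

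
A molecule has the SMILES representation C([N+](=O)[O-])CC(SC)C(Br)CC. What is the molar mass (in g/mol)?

Atom tally by fragment:
  O2NCH2 → C:1 H:2 N:1 O:2
  CH2 → C:1 H:2
  CH(SCH3) → C:2 H:4 S:1
  CH(Br) → C:1 H:1 Br:1
  CH2 → C:1 H:2
  CH3 → C:1 H:3
Element totals:
  C: 7
  H: 14
  Br: 1
  N: 1
  O: 2
  S: 1
Molecular formula: C7H14BrNO2S.
  M = 7(12.011) + 14(1.008) + 79.904 + 14.007 + 2(15.999) + 32.06
    = 84.077 + 14.112 + 79.904 + 14.007 + 31.998 + 32.060 = 256.158

256.16 g/mol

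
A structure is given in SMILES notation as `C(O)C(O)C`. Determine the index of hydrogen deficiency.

Atom tally by fragment:
  HOCH2 → C:1 H:3 O:1
  CH(OH) → C:1 H:2 O:1
  CH3 → C:1 H:3
Element totals:
  C: 3
  H: 8
  O: 2
Molecular formula: C3H8O2.
DoU = (2C + 2 + N − H − X) / 2 = (2·3 + 2 + 0 − 8 − 0) / 2 = 0.

0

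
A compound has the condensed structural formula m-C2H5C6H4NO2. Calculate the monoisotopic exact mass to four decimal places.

151.0633

Element totals:
  C: 8
  H: 9
  N: 1
  O: 2
Molecular formula: C8H9NO2.
  M = 8(12.0) + 9(1.007825) + 14.003074 + 2(15.994915)
    = 96.000000 + 9.070425 + 14.003074 + 31.989830 = 151.063329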